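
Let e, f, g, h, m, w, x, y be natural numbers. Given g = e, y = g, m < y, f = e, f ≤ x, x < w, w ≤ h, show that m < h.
y = g and m < y, hence m < g. Since g = e, m < e. Because x < w and w ≤ h, x < h. f ≤ x, so f < h. From f = e, e < h. m < e, so m < h.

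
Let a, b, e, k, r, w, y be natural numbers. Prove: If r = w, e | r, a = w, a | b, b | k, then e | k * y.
r = w and e | r, thus e | w. a = w and a | b, thus w | b. Since e | w, e | b. b | k, so e | k. Then e | k * y.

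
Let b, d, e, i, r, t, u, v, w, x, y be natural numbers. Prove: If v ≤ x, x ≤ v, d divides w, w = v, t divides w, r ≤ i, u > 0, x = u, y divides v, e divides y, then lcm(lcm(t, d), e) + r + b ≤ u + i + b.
v ≤ x and x ≤ v, hence v = x. Since x = u, v = u. t divides w and d divides w, so lcm(t, d) divides w. Because w = v, lcm(t, d) divides v. e divides y and y divides v, therefore e divides v. lcm(t, d) divides v, so lcm(lcm(t, d), e) divides v. Since v = u, lcm(lcm(t, d), e) divides u. u > 0, so lcm(lcm(t, d), e) ≤ u. r ≤ i, thus r + b ≤ i + b. Since lcm(lcm(t, d), e) ≤ u, lcm(lcm(t, d), e) + r + b ≤ u + i + b.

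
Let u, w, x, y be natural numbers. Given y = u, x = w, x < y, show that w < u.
x = w and x < y, so w < y. Because y = u, w < u.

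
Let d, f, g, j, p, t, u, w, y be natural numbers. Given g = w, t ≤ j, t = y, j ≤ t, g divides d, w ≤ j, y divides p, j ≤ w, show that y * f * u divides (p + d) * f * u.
j ≤ t and t ≤ j, therefore j = t. Since t = y, j = y. w ≤ j and j ≤ w, thus w = j. g = w and g divides d, thus w divides d. w = j, so j divides d. Since j = y, y divides d. y divides p, so y divides p + d. Then y * f divides (p + d) * f. Then y * f * u divides (p + d) * f * u.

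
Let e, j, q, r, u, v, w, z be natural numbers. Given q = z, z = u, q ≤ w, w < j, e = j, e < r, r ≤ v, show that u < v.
Since q = z and z = u, q = u. Because q ≤ w and w < j, q < j. Since q = u, u < j. e = j and e < r, thus j < r. Because u < j, u < r. r ≤ v, so u < v.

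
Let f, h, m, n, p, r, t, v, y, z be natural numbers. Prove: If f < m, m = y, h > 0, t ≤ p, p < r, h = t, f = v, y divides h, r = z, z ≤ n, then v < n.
Since m = y and f < m, f < y. Since f = v, v < y. y divides h and h > 0, therefore y ≤ h. Since h = t, y ≤ t. From t ≤ p and p < r, t < r. Since r = z, t < z. y ≤ t, so y < z. Since z ≤ n, y < n. v < y, so v < n.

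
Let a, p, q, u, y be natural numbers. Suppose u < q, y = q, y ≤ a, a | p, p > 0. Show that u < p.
y = q and y ≤ a, thus q ≤ a. Since a | p and p > 0, a ≤ p. q ≤ a, so q ≤ p. u < q, so u < p.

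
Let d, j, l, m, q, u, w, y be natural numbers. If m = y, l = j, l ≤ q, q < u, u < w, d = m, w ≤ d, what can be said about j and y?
j < y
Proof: l = j and l ≤ q, so j ≤ q. Since q < u and u < w, q < w. j ≤ q, so j < w. d = m and w ≤ d, therefore w ≤ m. j < w, so j < m. Since m = y, j < y.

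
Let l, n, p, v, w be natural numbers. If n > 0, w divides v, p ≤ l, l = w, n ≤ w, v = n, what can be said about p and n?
p ≤ n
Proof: v = n and w divides v, thus w divides n. Since n > 0, w ≤ n. n ≤ w, so w = n. Since l = w, l = n. Since p ≤ l, p ≤ n.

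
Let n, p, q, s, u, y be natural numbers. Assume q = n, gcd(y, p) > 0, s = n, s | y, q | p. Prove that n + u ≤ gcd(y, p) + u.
Since s = n and s | y, n | y. q = n and q | p, hence n | p. n | y, so n | gcd(y, p). Since gcd(y, p) > 0, n ≤ gcd(y, p). Then n + u ≤ gcd(y, p) + u.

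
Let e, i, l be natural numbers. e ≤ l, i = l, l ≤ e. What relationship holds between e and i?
e = i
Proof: l ≤ e and e ≤ l, hence l = e. i = l, so i = e. Then e = i.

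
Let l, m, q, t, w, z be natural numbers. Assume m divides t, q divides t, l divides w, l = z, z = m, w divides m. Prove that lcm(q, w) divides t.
Since l = z and z = m, l = m. Since l divides w, m divides w. Since w divides m, m = w. Since m divides t, w divides t. Because q divides t, lcm(q, w) divides t.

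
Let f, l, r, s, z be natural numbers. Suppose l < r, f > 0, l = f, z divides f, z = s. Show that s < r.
z divides f and f > 0, therefore z ≤ f. z = s, so s ≤ f. l = f and l < r, so f < r. Since s ≤ f, s < r.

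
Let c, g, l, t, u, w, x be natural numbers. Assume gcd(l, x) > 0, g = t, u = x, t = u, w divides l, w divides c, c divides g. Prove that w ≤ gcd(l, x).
t = u and u = x, therefore t = x. w divides c and c divides g, therefore w divides g. Because g = t, w divides t. Since t = x, w divides x. Since w divides l, w divides gcd(l, x). Because gcd(l, x) > 0, w ≤ gcd(l, x).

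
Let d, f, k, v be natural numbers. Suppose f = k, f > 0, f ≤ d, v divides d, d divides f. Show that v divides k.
Since d divides f and f > 0, d ≤ f. Since f ≤ d, d = f. Since f = k, d = k. v divides d, so v divides k.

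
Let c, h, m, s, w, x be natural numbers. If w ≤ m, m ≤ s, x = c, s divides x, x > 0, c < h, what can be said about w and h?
w < h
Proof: w ≤ m and m ≤ s, thus w ≤ s. s divides x and x > 0, therefore s ≤ x. x = c, so s ≤ c. Since c < h, s < h. w ≤ s, so w < h.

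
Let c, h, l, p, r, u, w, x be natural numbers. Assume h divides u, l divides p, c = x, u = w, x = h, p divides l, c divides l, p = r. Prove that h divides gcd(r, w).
l divides p and p divides l, thus l = p. p = r, so l = r. From c = x and c divides l, x divides l. x = h, so h divides l. l = r, so h divides r. u = w and h divides u, therefore h divides w. Since h divides r, h divides gcd(r, w).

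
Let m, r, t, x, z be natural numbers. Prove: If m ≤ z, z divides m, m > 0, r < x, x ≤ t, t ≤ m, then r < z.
Since z divides m and m > 0, z ≤ m. m ≤ z, so m = z. Since r < x and x ≤ t, r < t. Since t ≤ m, r < m. Since m = z, r < z.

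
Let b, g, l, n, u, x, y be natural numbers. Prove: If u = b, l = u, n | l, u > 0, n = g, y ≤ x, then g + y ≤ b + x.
From l = u and n | l, n | u. n = g, so g | u. u > 0, so g ≤ u. Since u = b, g ≤ b. y ≤ x, so g + y ≤ b + x.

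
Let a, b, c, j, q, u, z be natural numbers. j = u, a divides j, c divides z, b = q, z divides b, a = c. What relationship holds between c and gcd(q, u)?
c divides gcd(q, u)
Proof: Because c divides z and z divides b, c divides b. Since b = q, c divides q. a = c and a divides j, therefore c divides j. j = u, so c divides u. c divides q, so c divides gcd(q, u).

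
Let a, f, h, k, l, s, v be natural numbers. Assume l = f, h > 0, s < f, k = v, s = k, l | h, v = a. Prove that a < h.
s = k and k = v, therefore s = v. v = a, so s = a. From l = f and l | h, f | h. Since h > 0, f ≤ h. From s < f, s < h. s = a, so a < h.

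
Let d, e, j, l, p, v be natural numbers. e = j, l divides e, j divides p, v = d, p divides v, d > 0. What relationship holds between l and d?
l ≤ d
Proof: e = j and l divides e, so l divides j. j divides p, so l divides p. v = d and p divides v, therefore p divides d. Since l divides p, l divides d. d > 0, so l ≤ d.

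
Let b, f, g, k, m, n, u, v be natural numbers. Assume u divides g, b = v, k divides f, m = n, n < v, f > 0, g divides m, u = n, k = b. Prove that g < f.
u = n and u divides g, therefore n divides g. Because m = n and g divides m, g divides n. n divides g, so n = g. Since n < v, g < v. Because k = b and k divides f, b divides f. f > 0, so b ≤ f. Since b = v, v ≤ f. g < v, so g < f.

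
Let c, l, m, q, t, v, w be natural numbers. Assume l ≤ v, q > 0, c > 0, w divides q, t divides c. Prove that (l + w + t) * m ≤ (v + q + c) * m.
Because w divides q and q > 0, w ≤ q. t divides c and c > 0, so t ≤ c. Since w ≤ q, w + t ≤ q + c. Since l ≤ v, l + w + t ≤ v + q + c. By multiplying by a non-negative, (l + w + t) * m ≤ (v + q + c) * m.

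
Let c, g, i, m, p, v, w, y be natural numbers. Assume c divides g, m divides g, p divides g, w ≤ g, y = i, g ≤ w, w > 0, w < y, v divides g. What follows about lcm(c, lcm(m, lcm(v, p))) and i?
lcm(c, lcm(m, lcm(v, p))) < i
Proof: g ≤ w and w ≤ g, hence g = w. v divides g and p divides g, so lcm(v, p) divides g. Since m divides g, lcm(m, lcm(v, p)) divides g. c divides g, so lcm(c, lcm(m, lcm(v, p))) divides g. g = w, so lcm(c, lcm(m, lcm(v, p))) divides w. Since w > 0, lcm(c, lcm(m, lcm(v, p))) ≤ w. y = i and w < y, thus w < i. lcm(c, lcm(m, lcm(v, p))) ≤ w, so lcm(c, lcm(m, lcm(v, p))) < i.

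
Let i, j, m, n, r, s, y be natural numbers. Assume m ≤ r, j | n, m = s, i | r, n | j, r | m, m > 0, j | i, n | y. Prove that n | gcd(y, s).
Because r | m and m > 0, r ≤ m. m ≤ r, so r = m. Because m = s, r = s. j | n and n | j, so j = n. j | i and i | r, so j | r. From j = n, n | r. r = s, so n | s. Since n | y, n | gcd(y, s).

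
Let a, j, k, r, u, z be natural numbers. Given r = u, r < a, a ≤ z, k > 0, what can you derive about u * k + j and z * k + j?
u * k + j < z * k + j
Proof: r < a and a ≤ z, so r < z. Since r = u, u < z. k > 0, so u * k < z * k. Then u * k + j < z * k + j.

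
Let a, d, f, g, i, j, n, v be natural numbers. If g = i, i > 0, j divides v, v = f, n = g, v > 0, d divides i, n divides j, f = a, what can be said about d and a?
d ≤ a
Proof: v = f and f = a, therefore v = a. Because d divides i and i > 0, d ≤ i. n = g and n divides j, thus g divides j. j divides v, so g divides v. v > 0, so g ≤ v. Since g = i, i ≤ v. Since d ≤ i, d ≤ v. v = a, so d ≤ a.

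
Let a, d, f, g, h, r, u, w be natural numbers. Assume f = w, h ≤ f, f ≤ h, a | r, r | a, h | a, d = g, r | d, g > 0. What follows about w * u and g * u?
w * u ≤ g * u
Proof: From h ≤ f and f ≤ h, h = f. Since a | r and r | a, a = r. From h | a, h | r. h = f, so f | r. From d = g and r | d, r | g. f | r, so f | g. From g > 0, f ≤ g. From f = w, w ≤ g. Then w * u ≤ g * u.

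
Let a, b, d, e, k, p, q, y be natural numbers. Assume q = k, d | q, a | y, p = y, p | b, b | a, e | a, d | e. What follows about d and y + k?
d | y + k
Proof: Because p | b and b | a, p | a. From p = y, y | a. a | y, so a = y. d | e and e | a, so d | a. Since a = y, d | y. Because q = k and d | q, d | k. Since d | y, d | y + k.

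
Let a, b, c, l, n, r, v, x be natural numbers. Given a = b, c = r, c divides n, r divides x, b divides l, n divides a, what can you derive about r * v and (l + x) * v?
r * v divides (l + x) * v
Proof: c = r and c divides n, thus r divides n. a = b and n divides a, hence n divides b. Since r divides n, r divides b. b divides l, so r divides l. r divides x, so r divides l + x. Then r * v divides (l + x) * v.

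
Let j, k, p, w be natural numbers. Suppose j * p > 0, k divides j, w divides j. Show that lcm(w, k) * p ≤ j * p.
From w divides j and k divides j, lcm(w, k) divides j. Then lcm(w, k) * p divides j * p. Since j * p > 0, lcm(w, k) * p ≤ j * p.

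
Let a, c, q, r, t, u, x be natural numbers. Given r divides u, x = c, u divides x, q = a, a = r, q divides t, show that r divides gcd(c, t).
Because x = c and u divides x, u divides c. From r divides u, r divides c. q = a and a = r, so q = r. Since q divides t, r divides t. r divides c, so r divides gcd(c, t).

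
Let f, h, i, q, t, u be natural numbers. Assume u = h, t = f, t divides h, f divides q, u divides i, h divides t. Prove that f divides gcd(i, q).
From h divides t and t divides h, h = t. Because u = h, u = t. t = f, so u = f. Since u divides i, f divides i. f divides q, so f divides gcd(i, q).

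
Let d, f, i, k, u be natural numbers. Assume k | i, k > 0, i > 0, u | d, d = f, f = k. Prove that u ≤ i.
From d = f and f = k, d = k. u | d, so u | k. Since k > 0, u ≤ k. Because k | i and i > 0, k ≤ i. Since u ≤ k, u ≤ i.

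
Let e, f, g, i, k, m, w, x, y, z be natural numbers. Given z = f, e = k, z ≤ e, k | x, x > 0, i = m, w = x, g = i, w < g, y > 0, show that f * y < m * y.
e = k and z ≤ e, hence z ≤ k. z = f, so f ≤ k. k | x and x > 0, thus k ≤ x. f ≤ k, so f ≤ x. From g = i and w < g, w < i. w = x, so x < i. Because i = m, x < m. f ≤ x, so f < m. Since y > 0, f * y < m * y.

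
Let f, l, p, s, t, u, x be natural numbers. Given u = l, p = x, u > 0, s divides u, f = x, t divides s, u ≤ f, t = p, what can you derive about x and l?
x = l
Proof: Because t divides s and s divides u, t divides u. u > 0, so t ≤ u. Since t = p, p ≤ u. Since p = x, x ≤ u. f = x and u ≤ f, so u ≤ x. Because x ≤ u, x = u. Since u = l, x = l.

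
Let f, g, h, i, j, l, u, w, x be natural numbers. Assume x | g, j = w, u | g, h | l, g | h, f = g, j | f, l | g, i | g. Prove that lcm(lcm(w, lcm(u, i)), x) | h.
h | l and l | g, so h | g. g | h, so g = h. f = g and j | f, therefore j | g. Because j = w, w | g. Since u | g and i | g, lcm(u, i) | g. Since w | g, lcm(w, lcm(u, i)) | g. x | g, so lcm(lcm(w, lcm(u, i)), x) | g. g = h, so lcm(lcm(w, lcm(u, i)), x) | h.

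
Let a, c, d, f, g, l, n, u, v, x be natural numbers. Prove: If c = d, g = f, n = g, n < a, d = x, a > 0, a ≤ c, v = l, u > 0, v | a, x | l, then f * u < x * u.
c = d and d = x, hence c = x. From a ≤ c, a ≤ x. v = l and v | a, thus l | a. Since x | l, x | a. Since a > 0, x ≤ a. a ≤ x, so a = x. n = g and g = f, thus n = f. n < a, so f < a. a = x, so f < x. Since u > 0, f * u < x * u.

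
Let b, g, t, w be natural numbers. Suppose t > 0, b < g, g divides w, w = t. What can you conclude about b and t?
b < t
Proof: w = t and g divides w, hence g divides t. Since t > 0, g ≤ t. Since b < g, b < t.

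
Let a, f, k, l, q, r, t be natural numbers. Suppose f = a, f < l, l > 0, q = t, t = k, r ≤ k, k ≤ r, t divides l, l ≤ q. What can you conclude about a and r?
a < r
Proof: Because q = t and l ≤ q, l ≤ t. Because t divides l and l > 0, t ≤ l. l ≤ t, so l = t. Since t = k, l = k. Since k ≤ r and r ≤ k, k = r. l = k, so l = r. From f = a and f < l, a < l. Since l = r, a < r.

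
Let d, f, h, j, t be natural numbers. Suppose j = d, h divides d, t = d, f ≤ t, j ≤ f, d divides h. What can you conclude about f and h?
f = h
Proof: t = d and f ≤ t, so f ≤ d. From j = d and j ≤ f, d ≤ f. Since f ≤ d, f = d. d divides h and h divides d, hence d = h. f = d, so f = h.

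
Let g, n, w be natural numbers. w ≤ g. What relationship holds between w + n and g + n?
w + n ≤ g + n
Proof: From w ≤ g, by adding to both sides, w + n ≤ g + n.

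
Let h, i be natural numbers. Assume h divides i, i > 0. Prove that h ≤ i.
h divides i and i > 0. By divisors are at most what they divide, h ≤ i.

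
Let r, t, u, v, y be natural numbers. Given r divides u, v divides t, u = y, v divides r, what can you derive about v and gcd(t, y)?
v divides gcd(t, y)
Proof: Since u = y and r divides u, r divides y. v divides r, so v divides y. Since v divides t, v divides gcd(t, y).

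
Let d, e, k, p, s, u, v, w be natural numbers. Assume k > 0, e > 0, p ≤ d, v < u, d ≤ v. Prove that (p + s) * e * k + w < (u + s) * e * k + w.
Because d ≤ v and v < u, d < u. Since p ≤ d, p < u. Then p + s < u + s. Combined with e > 0, by multiplying by a positive, (p + s) * e < (u + s) * e. Combined with k > 0, by multiplying by a positive, (p + s) * e * k < (u + s) * e * k. Then (p + s) * e * k + w < (u + s) * e * k + w.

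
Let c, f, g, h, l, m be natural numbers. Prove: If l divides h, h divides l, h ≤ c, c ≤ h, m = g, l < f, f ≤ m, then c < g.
l divides h and h divides l, thus l = h. h ≤ c and c ≤ h, so h = c. l = h, so l = c. Since l < f and f ≤ m, l < m. Since m = g, l < g. l = c, so c < g.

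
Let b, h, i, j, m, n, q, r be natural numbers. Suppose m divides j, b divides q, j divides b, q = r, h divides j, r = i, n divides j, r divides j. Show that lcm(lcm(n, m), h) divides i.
Since j divides b and b divides q, j divides q. q = r, so j divides r. From r divides j, j = r. r = i, so j = i. n divides j and m divides j, hence lcm(n, m) divides j. Since h divides j, lcm(lcm(n, m), h) divides j. j = i, so lcm(lcm(n, m), h) divides i.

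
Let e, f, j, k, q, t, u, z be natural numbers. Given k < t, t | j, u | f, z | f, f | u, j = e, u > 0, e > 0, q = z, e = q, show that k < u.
Since e = q and q = z, e = z. Since j = e and t | j, t | e. Since e > 0, t ≤ e. k < t, so k < e. e = z, so k < z. From f | u and u | f, f = u. z | f, so z | u. From u > 0, z ≤ u. Since k < z, k < u.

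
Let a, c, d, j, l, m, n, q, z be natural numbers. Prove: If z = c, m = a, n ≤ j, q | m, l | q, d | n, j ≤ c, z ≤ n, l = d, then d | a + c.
m = a and q | m, thus q | a. Since l | q, l | a. l = d, so d | a. n ≤ j and j ≤ c, thus n ≤ c. z = c and z ≤ n, so c ≤ n. Since n ≤ c, n = c. d | n, so d | c. Since d | a, d | a + c.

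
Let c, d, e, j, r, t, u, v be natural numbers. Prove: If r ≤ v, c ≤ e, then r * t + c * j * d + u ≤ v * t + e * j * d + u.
Because r ≤ v, by multiplying by a non-negative, r * t ≤ v * t. From c ≤ e, by multiplying by a non-negative, c * j ≤ e * j. By multiplying by a non-negative, c * j * d ≤ e * j * d. r * t ≤ v * t, so r * t + c * j * d ≤ v * t + e * j * d. Then r * t + c * j * d + u ≤ v * t + e * j * d + u.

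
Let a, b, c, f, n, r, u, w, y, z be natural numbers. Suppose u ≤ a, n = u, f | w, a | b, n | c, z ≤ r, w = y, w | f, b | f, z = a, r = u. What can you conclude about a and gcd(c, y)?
a | gcd(c, y)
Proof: Because r = u and z ≤ r, z ≤ u. z = a, so a ≤ u. Since u ≤ a, u = a. Since n = u, n = a. n | c, so a | c. Since f | w and w | f, f = w. Because a | b and b | f, a | f. Since f = w, a | w. Since w = y, a | y. Since a | c, a | gcd(c, y).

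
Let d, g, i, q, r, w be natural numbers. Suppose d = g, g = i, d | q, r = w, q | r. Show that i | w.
d = g and g = i, so d = i. Since d | q, i | q. r = w and q | r, therefore q | w. Since i | q, i | w.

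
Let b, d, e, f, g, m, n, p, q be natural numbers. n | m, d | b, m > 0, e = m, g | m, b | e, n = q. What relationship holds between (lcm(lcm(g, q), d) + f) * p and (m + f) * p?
(lcm(lcm(g, q), d) + f) * p ≤ (m + f) * p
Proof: Because n = q and n | m, q | m. Because g | m, lcm(g, q) | m. e = m and b | e, hence b | m. d | b, so d | m. lcm(g, q) | m, so lcm(lcm(g, q), d) | m. Since m > 0, lcm(lcm(g, q), d) ≤ m. Then lcm(lcm(g, q), d) + f ≤ m + f. Then (lcm(lcm(g, q), d) + f) * p ≤ (m + f) * p.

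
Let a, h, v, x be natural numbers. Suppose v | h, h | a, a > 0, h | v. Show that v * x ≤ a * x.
h | v and v | h, thus h = v. h | a, so v | a. Since a > 0, v ≤ a. Then v * x ≤ a * x.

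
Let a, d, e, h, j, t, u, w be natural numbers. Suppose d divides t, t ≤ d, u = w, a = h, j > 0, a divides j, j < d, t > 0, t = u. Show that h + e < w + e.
From d divides t and t > 0, d ≤ t. Since t ≤ d, d = t. t = u, so d = u. u = w, so d = w. Because a divides j and j > 0, a ≤ j. a = h, so h ≤ j. Since j < d, h < d. Because d = w, h < w. Then h + e < w + e.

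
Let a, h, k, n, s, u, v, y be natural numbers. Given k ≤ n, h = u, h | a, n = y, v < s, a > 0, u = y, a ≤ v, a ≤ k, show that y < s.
Since a ≤ k and k ≤ n, a ≤ n. Since n = y, a ≤ y. Since h = u and h | a, u | a. Because a > 0, u ≤ a. u = y, so y ≤ a. a ≤ y, so a = y. Since a ≤ v and v < s, a < s. Since a = y, y < s.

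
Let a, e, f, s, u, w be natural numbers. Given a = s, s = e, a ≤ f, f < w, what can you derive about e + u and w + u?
e + u < w + u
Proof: a = s and s = e, hence a = e. a ≤ f, so e ≤ f. f < w, so e < w. Then e + u < w + u.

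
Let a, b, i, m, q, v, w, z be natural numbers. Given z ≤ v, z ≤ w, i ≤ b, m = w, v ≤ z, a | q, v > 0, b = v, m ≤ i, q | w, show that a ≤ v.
Since b = v and i ≤ b, i ≤ v. Since m ≤ i, m ≤ v. m = w, so w ≤ v. From z ≤ v and v ≤ z, z = v. Since z ≤ w, v ≤ w. w ≤ v, so w = v. Since a | q and q | w, a | w. w = v, so a | v. Since v > 0, a ≤ v.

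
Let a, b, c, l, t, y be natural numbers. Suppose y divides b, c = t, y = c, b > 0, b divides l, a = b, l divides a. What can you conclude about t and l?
t ≤ l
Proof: From a = b and l divides a, l divides b. From b divides l, b = l. Because y = c and c = t, y = t. Since y divides b, t divides b. b > 0, so t ≤ b. Since b = l, t ≤ l.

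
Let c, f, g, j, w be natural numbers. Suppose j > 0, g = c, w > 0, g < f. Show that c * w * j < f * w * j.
Since g = c and g < f, c < f. Since w > 0, by multiplying by a positive, c * w < f * w. Using j > 0, by multiplying by a positive, c * w * j < f * w * j.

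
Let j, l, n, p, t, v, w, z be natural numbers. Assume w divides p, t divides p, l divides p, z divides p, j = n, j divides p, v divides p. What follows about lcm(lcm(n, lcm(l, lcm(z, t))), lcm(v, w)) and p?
lcm(lcm(n, lcm(l, lcm(z, t))), lcm(v, w)) divides p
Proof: j = n and j divides p, therefore n divides p. Because z divides p and t divides p, lcm(z, t) divides p. l divides p, so lcm(l, lcm(z, t)) divides p. n divides p, so lcm(n, lcm(l, lcm(z, t))) divides p. v divides p and w divides p, so lcm(v, w) divides p. Since lcm(n, lcm(l, lcm(z, t))) divides p, lcm(lcm(n, lcm(l, lcm(z, t))), lcm(v, w)) divides p.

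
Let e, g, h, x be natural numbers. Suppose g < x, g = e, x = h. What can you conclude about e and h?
e < h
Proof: x = h and g < x, therefore g < h. Because g = e, e < h.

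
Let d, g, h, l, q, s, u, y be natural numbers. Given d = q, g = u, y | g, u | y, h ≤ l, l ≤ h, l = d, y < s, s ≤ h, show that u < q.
g = u and y | g, thus y | u. u | y, so y = u. h ≤ l and l ≤ h, so h = l. Since l = d, h = d. y < s and s ≤ h, so y < h. h = d, so y < d. Since y = u, u < d. d = q, so u < q.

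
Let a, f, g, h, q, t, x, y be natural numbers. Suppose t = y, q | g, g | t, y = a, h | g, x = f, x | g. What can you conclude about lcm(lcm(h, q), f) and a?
lcm(lcm(h, q), f) | a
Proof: t = y and y = a, so t = a. From h | g and q | g, lcm(h, q) | g. x = f and x | g, therefore f | g. Since lcm(h, q) | g, lcm(lcm(h, q), f) | g. Since g | t, lcm(lcm(h, q), f) | t. t = a, so lcm(lcm(h, q), f) | a.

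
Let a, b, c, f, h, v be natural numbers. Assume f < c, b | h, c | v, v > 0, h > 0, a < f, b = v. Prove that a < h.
From c | v and v > 0, c ≤ v. Because f < c, f < v. a < f, so a < v. b = v and b | h, thus v | h. h > 0, so v ≤ h. Since a < v, a < h.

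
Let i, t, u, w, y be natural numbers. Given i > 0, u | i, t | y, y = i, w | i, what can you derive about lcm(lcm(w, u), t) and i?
lcm(lcm(w, u), t) ≤ i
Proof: Because w | i and u | i, lcm(w, u) | i. From y = i and t | y, t | i. Since lcm(w, u) | i, lcm(lcm(w, u), t) | i. Since i > 0, lcm(lcm(w, u), t) ≤ i.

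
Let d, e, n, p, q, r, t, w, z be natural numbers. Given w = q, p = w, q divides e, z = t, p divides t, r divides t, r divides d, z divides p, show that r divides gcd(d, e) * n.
z = t and z divides p, therefore t divides p. Because p divides t, t = p. p = w, so t = w. r divides t, so r divides w. Since w = q, r divides q. Because q divides e, r divides e. r divides d, so r divides gcd(d, e). Then r divides gcd(d, e) * n.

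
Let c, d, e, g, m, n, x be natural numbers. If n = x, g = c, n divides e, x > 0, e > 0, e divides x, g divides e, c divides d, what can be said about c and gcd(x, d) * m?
c divides gcd(x, d) * m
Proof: Because e divides x and x > 0, e ≤ x. From n = x and n divides e, x divides e. Since e > 0, x ≤ e. Since e ≤ x, e = x. g = c and g divides e, thus c divides e. Since e = x, c divides x. Since c divides d, c divides gcd(x, d). Then c divides gcd(x, d) * m.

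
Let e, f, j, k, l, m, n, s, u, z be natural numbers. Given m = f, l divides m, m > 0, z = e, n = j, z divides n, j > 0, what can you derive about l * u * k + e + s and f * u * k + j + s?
l * u * k + e + s ≤ f * u * k + j + s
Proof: l divides m and m > 0, therefore l ≤ m. Because m = f, l ≤ f. By multiplying by a non-negative, l * u ≤ f * u. By multiplying by a non-negative, l * u * k ≤ f * u * k. n = j and z divides n, therefore z divides j. Since j > 0, z ≤ j. Since z = e, e ≤ j. Then e + s ≤ j + s. Because l * u * k ≤ f * u * k, l * u * k + e + s ≤ f * u * k + j + s.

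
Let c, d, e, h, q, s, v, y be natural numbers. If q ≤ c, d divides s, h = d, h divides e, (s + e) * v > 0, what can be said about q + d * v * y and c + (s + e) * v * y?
q + d * v * y ≤ c + (s + e) * v * y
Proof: h = d and h divides e, so d divides e. d divides s, so d divides s + e. Then d * v divides (s + e) * v. (s + e) * v > 0, so d * v ≤ (s + e) * v. By multiplying by a non-negative, d * v * y ≤ (s + e) * v * y. q ≤ c, so q + d * v * y ≤ c + (s + e) * v * y.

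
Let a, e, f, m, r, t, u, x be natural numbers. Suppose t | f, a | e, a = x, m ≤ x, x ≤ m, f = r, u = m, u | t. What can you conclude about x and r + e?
x | r + e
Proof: Since m ≤ x and x ≤ m, m = x. u = m, so u = x. Because u | t and t | f, u | f. Because u = x, x | f. f = r, so x | r. a = x and a | e, hence x | e. x | r, so x | r + e.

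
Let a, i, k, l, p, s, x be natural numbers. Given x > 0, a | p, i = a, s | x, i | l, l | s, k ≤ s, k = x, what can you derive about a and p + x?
a | p + x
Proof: s | x and x > 0, so s ≤ x. k = x and k ≤ s, hence x ≤ s. From s ≤ x, s = x. i | l and l | s, therefore i | s. s = x, so i | x. Because i = a, a | x. Because a | p, a | p + x.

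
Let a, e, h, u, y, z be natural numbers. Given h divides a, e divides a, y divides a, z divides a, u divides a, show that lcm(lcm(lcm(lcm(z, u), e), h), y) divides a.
Because z divides a and u divides a, lcm(z, u) divides a. Since e divides a, lcm(lcm(z, u), e) divides a. h divides a, so lcm(lcm(lcm(z, u), e), h) divides a. y divides a, so lcm(lcm(lcm(lcm(z, u), e), h), y) divides a.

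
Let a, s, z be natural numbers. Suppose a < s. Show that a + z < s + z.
Because a < s, by adding to both sides, a + z < s + z.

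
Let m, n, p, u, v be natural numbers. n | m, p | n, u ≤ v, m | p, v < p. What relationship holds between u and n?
u < n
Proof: n | m and m | p, hence n | p. p | n, so p = n. Since v < p, v < n. u ≤ v, so u < n.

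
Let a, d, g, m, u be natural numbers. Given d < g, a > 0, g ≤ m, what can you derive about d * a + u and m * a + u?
d * a + u < m * a + u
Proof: d < g and g ≤ m, hence d < m. Combined with a > 0, by multiplying by a positive, d * a < m * a. Then d * a + u < m * a + u.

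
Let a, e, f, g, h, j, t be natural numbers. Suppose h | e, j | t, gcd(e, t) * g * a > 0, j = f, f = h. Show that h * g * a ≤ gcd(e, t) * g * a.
j = f and f = h, so j = h. j | t, so h | t. Since h | e, h | gcd(e, t). Then h * g | gcd(e, t) * g. Then h * g * a | gcd(e, t) * g * a. Since gcd(e, t) * g * a > 0, h * g * a ≤ gcd(e, t) * g * a.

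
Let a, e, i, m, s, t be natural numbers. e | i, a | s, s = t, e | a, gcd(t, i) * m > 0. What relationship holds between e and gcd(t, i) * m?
e ≤ gcd(t, i) * m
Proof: e | a and a | s, so e | s. s = t, so e | t. e | i, so e | gcd(t, i). Then e | gcd(t, i) * m. Since gcd(t, i) * m > 0, e ≤ gcd(t, i) * m.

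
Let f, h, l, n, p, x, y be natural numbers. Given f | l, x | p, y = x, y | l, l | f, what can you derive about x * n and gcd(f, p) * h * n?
x * n | gcd(f, p) * h * n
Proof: l | f and f | l, hence l = f. y | l, so y | f. Since y = x, x | f. Since x | p, x | gcd(f, p). Then x | gcd(f, p) * h. Then x * n | gcd(f, p) * h * n.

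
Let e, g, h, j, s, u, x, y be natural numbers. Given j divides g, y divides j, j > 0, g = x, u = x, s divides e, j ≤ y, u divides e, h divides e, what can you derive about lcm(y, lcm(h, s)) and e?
lcm(y, lcm(h, s)) divides e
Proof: y divides j and j > 0, thus y ≤ j. Since j ≤ y, j = y. g = x and j divides g, therefore j divides x. u = x and u divides e, hence x divides e. Since j divides x, j divides e. Since j = y, y divides e. h divides e and s divides e, therefore lcm(h, s) divides e. y divides e, so lcm(y, lcm(h, s)) divides e.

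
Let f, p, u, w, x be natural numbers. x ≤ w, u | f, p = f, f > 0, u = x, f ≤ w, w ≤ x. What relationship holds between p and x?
p = x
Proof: From w ≤ x and x ≤ w, w = x. Since f ≤ w, f ≤ x. u | f and f > 0, therefore u ≤ f. Since u = x, x ≤ f. f ≤ x, so f = x. p = f, so p = x.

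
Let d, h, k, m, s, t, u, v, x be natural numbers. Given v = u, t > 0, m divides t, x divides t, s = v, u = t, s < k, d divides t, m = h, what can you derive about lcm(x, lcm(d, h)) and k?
lcm(x, lcm(d, h)) < k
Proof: m = h and m divides t, so h divides t. Because d divides t, lcm(d, h) divides t. x divides t, so lcm(x, lcm(d, h)) divides t. Since t > 0, lcm(x, lcm(d, h)) ≤ t. v = u and u = t, thus v = t. s = v and s < k, thus v < k. v = t, so t < k. Since lcm(x, lcm(d, h)) ≤ t, lcm(x, lcm(d, h)) < k.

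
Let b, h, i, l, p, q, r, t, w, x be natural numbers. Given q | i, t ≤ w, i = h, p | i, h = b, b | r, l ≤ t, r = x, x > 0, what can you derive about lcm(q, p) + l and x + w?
lcm(q, p) + l ≤ x + w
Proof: i = h and h = b, therefore i = b. Because q | i and p | i, lcm(q, p) | i. Since i = b, lcm(q, p) | b. Because r = x and b | r, b | x. lcm(q, p) | b, so lcm(q, p) | x. Since x > 0, lcm(q, p) ≤ x. l ≤ t and t ≤ w, so l ≤ w. Since lcm(q, p) ≤ x, lcm(q, p) + l ≤ x + w.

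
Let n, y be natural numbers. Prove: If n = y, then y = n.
Since n = y, by symmetry, y = n.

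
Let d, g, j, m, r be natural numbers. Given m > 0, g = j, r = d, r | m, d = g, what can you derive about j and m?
j ≤ m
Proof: r = d and r | m, therefore d | m. Because m > 0, d ≤ m. Since d = g, g ≤ m. Since g = j, j ≤ m.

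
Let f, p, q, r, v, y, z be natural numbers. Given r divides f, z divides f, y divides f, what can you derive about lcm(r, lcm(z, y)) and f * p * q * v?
lcm(r, lcm(z, y)) divides f * p * q * v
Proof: z divides f and y divides f, therefore lcm(z, y) divides f. r divides f, so lcm(r, lcm(z, y)) divides f. Then lcm(r, lcm(z, y)) divides f * p. Then lcm(r, lcm(z, y)) divides f * p * q. Then lcm(r, lcm(z, y)) divides f * p * q * v.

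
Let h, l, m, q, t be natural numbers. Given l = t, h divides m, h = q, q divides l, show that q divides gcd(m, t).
h = q and h divides m, thus q divides m. l = t and q divides l, thus q divides t. Since q divides m, q divides gcd(m, t).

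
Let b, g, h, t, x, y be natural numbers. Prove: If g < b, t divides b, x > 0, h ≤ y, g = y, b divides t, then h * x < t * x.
Since b divides t and t divides b, b = t. g = y and g < b, therefore y < b. Since h ≤ y, h < b. Since b = t, h < t. Since x > 0, by multiplying by a positive, h * x < t * x.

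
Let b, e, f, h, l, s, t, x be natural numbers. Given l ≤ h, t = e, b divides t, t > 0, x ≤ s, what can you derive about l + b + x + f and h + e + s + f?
l + b + x + f ≤ h + e + s + f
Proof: b divides t and t > 0, thus b ≤ t. Since t = e, b ≤ e. x ≤ s, so b + x ≤ e + s. l ≤ h, so l + b + x ≤ h + e + s. Then l + b + x + f ≤ h + e + s + f.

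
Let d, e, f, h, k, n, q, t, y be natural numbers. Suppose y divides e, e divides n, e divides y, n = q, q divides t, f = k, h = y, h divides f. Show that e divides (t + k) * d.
n = q and e divides n, hence e divides q. q divides t, so e divides t. From y divides e and e divides y, y = e. From h = y and h divides f, y divides f. Since f = k, y divides k. Since y = e, e divides k. Since e divides t, e divides t + k. Then e divides (t + k) * d.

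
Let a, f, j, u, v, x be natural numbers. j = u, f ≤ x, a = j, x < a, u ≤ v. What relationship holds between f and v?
f < v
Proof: From a = j and x < a, x < j. f ≤ x, so f < j. Since j = u, f < u. Since u ≤ v, f < v.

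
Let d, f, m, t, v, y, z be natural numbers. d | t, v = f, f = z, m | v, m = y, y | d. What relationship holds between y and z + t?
y | z + t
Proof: Since v = f and f = z, v = z. Because m | v, m | z. m = y, so y | z. y | d and d | t, so y | t. y | z, so y | z + t.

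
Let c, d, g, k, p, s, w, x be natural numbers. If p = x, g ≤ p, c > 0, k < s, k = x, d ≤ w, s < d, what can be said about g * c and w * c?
g * c < w * c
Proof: Since p = x and g ≤ p, g ≤ x. k < s and s < d, hence k < d. Since k = x, x < d. d ≤ w, so x < w. g ≤ x, so g < w. Since c > 0, by multiplying by a positive, g * c < w * c.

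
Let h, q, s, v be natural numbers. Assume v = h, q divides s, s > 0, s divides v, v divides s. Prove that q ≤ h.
Since s divides v and v divides s, s = v. Since v = h, s = h. q divides s and s > 0, therefore q ≤ s. Since s = h, q ≤ h.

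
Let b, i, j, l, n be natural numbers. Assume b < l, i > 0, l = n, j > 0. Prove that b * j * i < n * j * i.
l = n and b < l, therefore b < n. Since j > 0, b * j < n * j. Since i > 0, b * j * i < n * j * i.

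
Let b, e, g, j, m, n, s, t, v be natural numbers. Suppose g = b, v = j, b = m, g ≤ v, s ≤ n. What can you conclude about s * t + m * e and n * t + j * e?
s * t + m * e ≤ n * t + j * e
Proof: s ≤ n, hence s * t ≤ n * t. g = b and b = m, hence g = m. v = j and g ≤ v, so g ≤ j. Since g = m, m ≤ j. Then m * e ≤ j * e. Since s * t ≤ n * t, s * t + m * e ≤ n * t + j * e.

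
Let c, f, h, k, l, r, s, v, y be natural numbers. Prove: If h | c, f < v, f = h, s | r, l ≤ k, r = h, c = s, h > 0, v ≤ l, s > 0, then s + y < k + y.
Since c = s and h | c, h | s. Because s > 0, h ≤ s. r = h and s | r, hence s | h. h > 0, so s ≤ h. Since h ≤ s, h = s. f = h, so f = s. Since v ≤ l and l ≤ k, v ≤ k. Since f < v, f < k. Since f = s, s < k. Then s + y < k + y.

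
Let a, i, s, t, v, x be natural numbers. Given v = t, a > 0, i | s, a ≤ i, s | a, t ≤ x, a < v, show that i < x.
i | s and s | a, hence i | a. From a > 0, i ≤ a. a ≤ i, so a = i. v = t and a < v, so a < t. a = i, so i < t. Since t ≤ x, i < x.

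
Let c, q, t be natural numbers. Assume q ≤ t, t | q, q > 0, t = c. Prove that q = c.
t | q and q > 0, so t ≤ q. Because q ≤ t, q = t. Since t = c, q = c.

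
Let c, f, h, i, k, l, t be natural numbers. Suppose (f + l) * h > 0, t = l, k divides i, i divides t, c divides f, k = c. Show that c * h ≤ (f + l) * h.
Because t = l and i divides t, i divides l. Since k divides i, k divides l. Since k = c, c divides l. c divides f, so c divides f + l. Then c * h divides (f + l) * h. (f + l) * h > 0, so c * h ≤ (f + l) * h.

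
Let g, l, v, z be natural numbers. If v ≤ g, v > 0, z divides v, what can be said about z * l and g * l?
z * l ≤ g * l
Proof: Since z divides v and v > 0, z ≤ v. Since v ≤ g, z ≤ g. By multiplying by a non-negative, z * l ≤ g * l.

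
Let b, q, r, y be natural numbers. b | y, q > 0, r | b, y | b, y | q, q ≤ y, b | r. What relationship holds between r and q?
r = q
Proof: r | b and b | r, hence r = b. Since b | y and y | b, b = y. r = b, so r = y. y | q and q > 0, hence y ≤ q. Since q ≤ y, y = q. r = y, so r = q.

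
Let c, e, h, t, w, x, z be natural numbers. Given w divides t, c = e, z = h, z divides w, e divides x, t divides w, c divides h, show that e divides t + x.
w divides t and t divides w, hence w = t. c = e and c divides h, thus e divides h. z = h and z divides w, so h divides w. Since e divides h, e divides w. Since w = t, e divides t. e divides x, so e divides t + x.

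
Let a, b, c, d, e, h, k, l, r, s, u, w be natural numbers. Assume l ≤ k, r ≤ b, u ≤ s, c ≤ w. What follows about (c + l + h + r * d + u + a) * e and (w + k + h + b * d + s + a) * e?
(c + l + h + r * d + u + a) * e ≤ (w + k + h + b * d + s + a) * e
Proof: From c ≤ w and l ≤ k, c + l ≤ w + k. Then c + l + h ≤ w + k + h. r ≤ b. By multiplying by a non-negative, r * d ≤ b * d. Since u ≤ s, r * d + u ≤ b * d + s. c + l + h ≤ w + k + h, so c + l + h + r * d + u ≤ w + k + h + b * d + s. Then c + l + h + r * d + u + a ≤ w + k + h + b * d + s + a. By multiplying by a non-negative, (c + l + h + r * d + u + a) * e ≤ (w + k + h + b * d + s + a) * e.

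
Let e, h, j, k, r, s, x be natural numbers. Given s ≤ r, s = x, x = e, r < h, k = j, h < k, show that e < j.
Because s = x and x = e, s = e. Because s ≤ r and r < h, s < h. s = e, so e < h. k = j and h < k, so h < j. Since e < h, e < j.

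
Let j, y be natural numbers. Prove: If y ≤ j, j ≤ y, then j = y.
y ≤ j and j ≤ y, therefore y = j. Then j = y.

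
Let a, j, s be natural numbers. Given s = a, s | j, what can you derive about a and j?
a | j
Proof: s = a and s | j. By substitution, a | j.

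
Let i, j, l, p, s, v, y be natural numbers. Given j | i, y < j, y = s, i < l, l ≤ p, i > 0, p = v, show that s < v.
y = s and y < j, therefore s < j. j | i and i > 0, hence j ≤ i. i < l and l ≤ p, thus i < p. j ≤ i, so j < p. Since s < j, s < p. p = v, so s < v.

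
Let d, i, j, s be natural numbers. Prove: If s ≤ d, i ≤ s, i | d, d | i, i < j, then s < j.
d | i and i | d, therefore d = i. Since s ≤ d, s ≤ i. i ≤ s, so i = s. i < j, so s < j.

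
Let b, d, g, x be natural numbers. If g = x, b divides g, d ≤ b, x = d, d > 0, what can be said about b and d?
b = d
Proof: From g = x and x = d, g = d. Since b divides g, b divides d. Since d > 0, b ≤ d. Since d ≤ b, d = b. Then b = d.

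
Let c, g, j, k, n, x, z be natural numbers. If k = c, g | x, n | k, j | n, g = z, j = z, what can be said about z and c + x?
z | c + x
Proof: From j = z and j | n, z | n. Since k = c and n | k, n | c. Since z | n, z | c. g = z and g | x, hence z | x. Since z | c, z | c + x.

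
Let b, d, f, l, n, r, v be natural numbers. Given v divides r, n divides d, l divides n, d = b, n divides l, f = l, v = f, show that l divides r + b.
Since v = f and f = l, v = l. Since v divides r, l divides r. Because n divides l and l divides n, n = l. Since d = b and n divides d, n divides b. Since n = l, l divides b. Because l divides r, l divides r + b.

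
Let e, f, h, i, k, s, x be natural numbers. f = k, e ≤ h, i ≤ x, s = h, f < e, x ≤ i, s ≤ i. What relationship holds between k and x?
k < x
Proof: i ≤ x and x ≤ i, therefore i = x. Since s = h and s ≤ i, h ≤ i. Since e ≤ h, e ≤ i. f < e, so f < i. Since i = x, f < x. From f = k, k < x.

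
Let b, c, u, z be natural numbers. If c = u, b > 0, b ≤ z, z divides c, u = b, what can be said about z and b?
z = b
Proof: Because c = u and u = b, c = b. z divides c, so z divides b. From b > 0, z ≤ b. Since b ≤ z, z = b.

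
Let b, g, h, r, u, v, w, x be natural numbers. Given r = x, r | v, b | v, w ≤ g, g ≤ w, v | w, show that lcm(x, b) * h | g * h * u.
r = x and r | v, thus x | v. b | v, so lcm(x, b) | v. w ≤ g and g ≤ w, therefore w = g. Since v | w, v | g. Since lcm(x, b) | v, lcm(x, b) | g. Then lcm(x, b) * h | g * h. Then lcm(x, b) * h | g * h * u.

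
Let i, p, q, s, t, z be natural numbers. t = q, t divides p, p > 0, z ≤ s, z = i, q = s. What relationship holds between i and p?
i ≤ p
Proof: t = q and t divides p, hence q divides p. Since q = s, s divides p. Since p > 0, s ≤ p. z ≤ s, so z ≤ p. z = i, so i ≤ p.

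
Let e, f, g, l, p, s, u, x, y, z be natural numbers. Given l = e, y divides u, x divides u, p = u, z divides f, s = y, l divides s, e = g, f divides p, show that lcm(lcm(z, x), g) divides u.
Because z divides f and f divides p, z divides p. p = u, so z divides u. Because x divides u, lcm(z, x) divides u. From l = e and e = g, l = g. Since s = y and l divides s, l divides y. Since l = g, g divides y. y divides u, so g divides u. Since lcm(z, x) divides u, lcm(lcm(z, x), g) divides u.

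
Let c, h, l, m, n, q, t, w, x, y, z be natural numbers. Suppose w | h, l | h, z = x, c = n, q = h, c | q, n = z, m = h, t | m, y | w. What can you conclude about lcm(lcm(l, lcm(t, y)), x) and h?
lcm(lcm(l, lcm(t, y)), x) | h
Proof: m = h and t | m, therefore t | h. y | w and w | h, therefore y | h. t | h, so lcm(t, y) | h. Since l | h, lcm(l, lcm(t, y)) | h. c = n and c | q, thus n | q. n = z, so z | q. q = h, so z | h. Since z = x, x | h. Since lcm(l, lcm(t, y)) | h, lcm(lcm(l, lcm(t, y)), x) | h.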